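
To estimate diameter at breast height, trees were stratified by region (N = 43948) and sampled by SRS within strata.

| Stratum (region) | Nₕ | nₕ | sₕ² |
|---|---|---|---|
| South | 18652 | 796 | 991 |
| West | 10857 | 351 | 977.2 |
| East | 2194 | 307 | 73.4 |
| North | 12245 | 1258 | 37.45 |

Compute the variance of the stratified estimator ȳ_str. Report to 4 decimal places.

0.3817

Var(ȳ_str) = Σₕ Wₕ²(1 − fₕ)sₕ²/nₕ with Wₕ = Nₕ/N, N = 43948.
South: Wₕ = 0.42441067; term = 0.42441067²·(1 − 0.04267639)·991/796 = 0.21468017.
West: Wₕ = 0.24704196; term = 0.24704196²·(1 − 0.03232937)·977.2/351 = 0.16441648.
East: Wₕ = 0.04992264; term = 0.04992264²·(1 − 0.13992707)·73.4/307 = 5.1249305 × 10^-4.
North: Wₕ = 0.27862474; term = 0.27862474²·(1 − 0.10273581)·37.45/1258 = 0.0020736281.
Sum = 0.38168277.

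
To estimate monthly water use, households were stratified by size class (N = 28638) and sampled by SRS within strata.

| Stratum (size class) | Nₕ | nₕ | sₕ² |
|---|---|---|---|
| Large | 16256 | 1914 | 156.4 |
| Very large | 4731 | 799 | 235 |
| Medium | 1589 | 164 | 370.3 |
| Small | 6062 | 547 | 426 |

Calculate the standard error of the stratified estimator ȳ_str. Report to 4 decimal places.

Var(ȳ_str) = Σₕ Wₕ²(1 − fₕ)sₕ²/nₕ with Wₕ = Nₕ/N, N = 28638.
Large: Wₕ = 0.56763740; term = 0.56763740²·(1 − 0.11774114)·156.4/1914 = 0.023229125.
Very large: Wₕ = 0.16520008; term = 0.16520008²·(1 − 0.16888607)·235/799 = 0.0066711725.
Medium: Wₕ = 0.05548572; term = 0.05548572²·(1 − 0.10320957)·370.3/164 = 0.0062339492.
Small: Wₕ = 0.21167679; term = 0.21167679²·(1 − 0.09023425)·426/547 = 0.031746683.
Sum = 0.06788093.
SE = √(0.06788093) = 0.2605.

0.2605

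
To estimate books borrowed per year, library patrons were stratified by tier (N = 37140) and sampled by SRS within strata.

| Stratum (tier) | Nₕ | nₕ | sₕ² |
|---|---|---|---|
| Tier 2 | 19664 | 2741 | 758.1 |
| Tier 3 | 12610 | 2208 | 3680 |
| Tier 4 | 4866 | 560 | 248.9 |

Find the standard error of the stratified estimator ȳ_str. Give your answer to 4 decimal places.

0.4816

Var(ȳ_str) = Σₕ Wₕ²(1 − fₕ)sₕ²/nₕ with Wₕ = Nₕ/N, N = 37140.
Tier 2: Wₕ = 0.52945611; term = 0.52945611²·(1 − 0.13939178)·758.1/2741 = 0.066724124.
Tier 3: Wₕ = 0.33952612; term = 0.33952612²·(1 − 0.17509913)·3680/2208 = 0.15848818.
Tier 4: Wₕ = 0.13101777; term = 0.13101777²·(1 − 0.11508426)·248.9/560 = 0.0067514833.
Sum = 0.23196379.
SE = √(0.23196379) = 0.4816.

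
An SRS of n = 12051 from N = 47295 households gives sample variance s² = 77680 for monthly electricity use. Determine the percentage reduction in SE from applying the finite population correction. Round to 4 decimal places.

13.6753

f = n/N = 12051/47295 = 0.25480495.
SE_no-fpc = √(s²/n) = 2.5388852; SE_fpc = √((1−f)s²/n) = 2.1916846.
Ratio = √(1−f) = 0.86324681. Reduction = 100·(1 − 0.86324681) = 13.6753%.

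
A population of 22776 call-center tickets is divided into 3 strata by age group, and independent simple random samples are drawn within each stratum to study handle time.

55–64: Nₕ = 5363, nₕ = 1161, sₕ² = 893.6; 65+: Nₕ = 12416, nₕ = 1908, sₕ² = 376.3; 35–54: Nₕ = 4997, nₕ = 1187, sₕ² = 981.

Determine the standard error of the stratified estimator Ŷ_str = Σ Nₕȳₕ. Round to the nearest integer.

Var(Ŷ_str) = Σₕ Nₕ²(1 − fₕ)sₕ²/nₕ.
55–64: 5363²·(1 − 1161/5363)·893.6/1161 = 1.7345019 × 10^7.
65+: 12416²·(1 − 1908/12416)·376.3/1908 = 2.5731056 × 10^7.
35–54: 4997²·(1 − 1187/4997)·981/1187 = 1.5734488 × 10^7.
Sum = 5.8810563 × 10^7.
SE = √(5.8810563 × 10^7) = 7669.

7669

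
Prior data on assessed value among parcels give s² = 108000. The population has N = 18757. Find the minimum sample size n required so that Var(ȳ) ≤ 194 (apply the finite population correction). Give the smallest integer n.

Without fpc, n₀ = s²/D = 108000/194 = 556.7010.
With fpc, (1 − n/N)·s²/n ≤ D requires n ≥ n₀/(1 + n₀/N) = 556.7010/(1 + 556.7010/18757) = 540.6546.
Rounding up, n = 541.

541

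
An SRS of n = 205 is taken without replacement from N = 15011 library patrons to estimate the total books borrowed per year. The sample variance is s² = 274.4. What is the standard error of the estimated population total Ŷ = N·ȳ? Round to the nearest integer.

Var(Ŷ) = N²·Var(ȳ) = N²·(1 − n/N)·s²/n.
f = 205/15011 = 0.01365665; Var(ȳ) = 0.98634335·274.4/205 = 1.3202567.
Var(Ŷ) = 15011² · 1.3202567 = 2.974936 × 10^8.
SE(Ŷ) = √(2.974936 × 10^8) = 17248.

17248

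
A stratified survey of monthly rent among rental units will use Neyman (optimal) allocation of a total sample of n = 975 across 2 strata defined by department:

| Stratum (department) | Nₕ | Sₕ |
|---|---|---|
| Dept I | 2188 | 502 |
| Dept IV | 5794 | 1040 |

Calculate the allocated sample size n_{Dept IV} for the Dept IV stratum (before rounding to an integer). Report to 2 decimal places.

Neyman allocation: nₕ = n·NₕSₕ / Σⱼ NⱼSⱼ.
Σ NⱼSⱼ = 2188·502 + 5794·1040 = 7.124136 × 10^6.
n_{Dept IV} = 975·5794·1040 / (7.124136 × 10^6) = 824.68.

824.68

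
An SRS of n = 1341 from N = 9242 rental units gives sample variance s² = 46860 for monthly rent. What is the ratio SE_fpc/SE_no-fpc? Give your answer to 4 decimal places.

0.9246

f = n/N = 1341/9242 = 0.14509846.
SE_no-fpc = √(s²/n) = 5.9113511; SE_fpc = √((1−f)s²/n) = 5.4656876.
Ratio = √(1−f) = 0.92460886.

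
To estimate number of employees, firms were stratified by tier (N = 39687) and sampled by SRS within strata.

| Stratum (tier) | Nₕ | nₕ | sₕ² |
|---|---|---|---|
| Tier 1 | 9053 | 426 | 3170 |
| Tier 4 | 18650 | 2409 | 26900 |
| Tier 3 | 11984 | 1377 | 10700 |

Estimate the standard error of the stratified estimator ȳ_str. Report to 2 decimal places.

1.77

Var(ȳ_str) = Σₕ Wₕ²(1 − fₕ)sₕ²/nₕ with Wₕ = Nₕ/N, N = 39687.
Tier 1: Wₕ = 0.22810996; term = 0.22810996²·(1 − 0.04705622)·3170/426 = 0.36898222.
Tier 4: Wₕ = 0.46992718; term = 0.46992718²·(1 − 0.12916890)·26900/2409 = 2.1473881.
Tier 3: Wₕ = 0.30196286; term = 0.30196286²·(1 − 0.11490320)·10700/1377 = 0.62711569.
Sum = 3.143486.
SE = √(3.143486) = 1.77.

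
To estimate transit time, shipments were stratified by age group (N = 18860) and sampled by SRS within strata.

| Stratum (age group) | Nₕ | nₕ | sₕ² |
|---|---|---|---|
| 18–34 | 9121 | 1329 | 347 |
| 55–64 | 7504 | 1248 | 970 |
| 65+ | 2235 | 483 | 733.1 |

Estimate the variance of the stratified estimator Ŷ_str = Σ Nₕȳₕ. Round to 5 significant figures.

Var(Ŷ_str) = Σₕ Nₕ²(1 − fₕ)sₕ²/nₕ.
18–34: 9121²·(1 − 1329/9121)·347/1329 = 1.8556493 × 10^7.
55–64: 7504²·(1 − 1248/7504)·970/1248 = 3.6487719 × 10^7.
65+: 2235²·(1 − 483/2235)·733.1/483 = 5.9433009 × 10^6.
Sum = 6.0987513 × 10^7.

6.0988 × 10^7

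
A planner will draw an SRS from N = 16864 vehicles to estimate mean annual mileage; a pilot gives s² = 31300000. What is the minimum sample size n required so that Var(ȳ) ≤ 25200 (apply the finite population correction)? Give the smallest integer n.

1157

Without fpc, n₀ = s²/D = 31300000/25200 = 1242.0635.
With fpc, (1 − n/N)·s²/n ≤ D requires n ≥ n₀/(1 + n₀/N) = 1242.0635/(1 + 1242.0635/16864) = 1156.8588.
Rounding up, n = 1157.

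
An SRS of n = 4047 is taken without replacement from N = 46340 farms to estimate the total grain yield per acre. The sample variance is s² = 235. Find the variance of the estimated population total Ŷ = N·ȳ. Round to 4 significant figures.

1.138 × 10^8

Var(Ŷ) = N²·Var(ȳ) = N²·(1 − n/N)·s²/n.
f = 4047/46340 = 0.08733276; Var(ȳ) = 0.91266724·235/4047 = 0.052996492.
Var(Ŷ) = 46340² · 0.052996492 = 1.1380443 × 10^8.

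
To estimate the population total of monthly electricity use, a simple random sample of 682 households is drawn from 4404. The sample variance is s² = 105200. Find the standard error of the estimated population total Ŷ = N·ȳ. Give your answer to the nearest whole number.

50284

Var(Ŷ) = N²·Var(ȳ) = N²·(1 − n/N)·s²/n.
f = 682/4404 = 0.15485922; Var(ȳ) = 0.84514078·105200/682 = 130.36482.
Var(Ŷ) = 4404² · 130.36482 = 2.5284538 × 10^9.
SE(Ŷ) = √(2.5284538 × 10^9) = 50284.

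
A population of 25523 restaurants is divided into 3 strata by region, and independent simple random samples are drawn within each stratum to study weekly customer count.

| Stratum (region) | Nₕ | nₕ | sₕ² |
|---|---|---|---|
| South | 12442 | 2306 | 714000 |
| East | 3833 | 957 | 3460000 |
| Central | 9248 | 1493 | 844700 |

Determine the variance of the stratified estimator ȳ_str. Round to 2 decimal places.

183.41

Var(ȳ_str) = Σₕ Wₕ²(1 − fₕ)sₕ²/nₕ with Wₕ = Nₕ/N, N = 25523.
South: Wₕ = 0.48748188; term = 0.48748188²·(1 − 0.18533998)·714000/2306 = 59.942143.
East: Wₕ = 0.15017827; term = 0.15017827²·(1 − 0.24967388)·3460000/957 = 61.182669.
Central: Wₕ = 0.36233985; term = 0.36233985²·(1 − 0.16144031)·844700/1493 = 62.288643.
Sum = 183.41346.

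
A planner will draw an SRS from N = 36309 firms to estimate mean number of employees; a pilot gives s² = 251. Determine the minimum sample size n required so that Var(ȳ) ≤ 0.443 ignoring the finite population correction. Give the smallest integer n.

567

Without fpc, n₀ = s²/D = 251/0.443 = 566.5914.
Rounding up, n = 567.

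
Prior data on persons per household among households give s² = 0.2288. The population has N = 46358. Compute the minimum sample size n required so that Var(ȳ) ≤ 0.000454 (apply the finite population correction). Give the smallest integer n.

499

Without fpc, n₀ = s²/D = 0.2288/0.000454 = 503.9648.
With fpc, (1 − n/N)·s²/n ≤ D requires n ≥ n₀/(1 + n₀/N) = 503.9648/(1 + 503.9648/46358) = 498.5450.
Rounding up, n = 499.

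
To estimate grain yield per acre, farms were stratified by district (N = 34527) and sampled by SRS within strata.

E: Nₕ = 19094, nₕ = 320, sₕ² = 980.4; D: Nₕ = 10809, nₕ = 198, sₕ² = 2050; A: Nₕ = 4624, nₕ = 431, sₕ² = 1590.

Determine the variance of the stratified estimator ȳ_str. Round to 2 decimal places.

Var(ȳ_str) = Σₕ Wₕ²(1 − fₕ)sₕ²/nₕ with Wₕ = Nₕ/N, N = 34527.
E: Wₕ = 0.55301648; term = 0.55301648²·(1 − 0.01675919)·980.4/320 = 0.92127517.
D: Wₕ = 0.31305934; term = 0.31305934²·(1 − 0.01831807)·2050/198 = 0.99612264.
A: Wₕ = 0.13392418; term = 0.13392418²·(1 − 0.09320934)·1590/431 = 0.059999116.
Sum = 1.9773969.

1.98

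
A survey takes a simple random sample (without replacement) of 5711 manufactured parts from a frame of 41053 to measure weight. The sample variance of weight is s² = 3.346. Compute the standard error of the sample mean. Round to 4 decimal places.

0.0225

Under SRS without replacement, Var(ȳ) = (1 − f)·s²/n with f = n/N = 5711/41053 = 0.13911285.
Var(ȳ) = (1 − 0.13911285)·3.346/5711 = 0.86088715·5.8588688 × 10^-4 = 5.0438249 × 10^-4.
SE(ȳ) = √(5.0438249 × 10^-4) = 0.0225.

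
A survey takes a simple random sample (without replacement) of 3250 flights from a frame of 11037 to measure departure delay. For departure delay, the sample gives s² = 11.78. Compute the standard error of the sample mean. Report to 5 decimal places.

Under SRS without replacement, Var(ȳ) = (1 − f)·s²/n with f = n/N = 3250/11037 = 0.29446408.
Var(ȳ) = (1 − 0.29446408)·11.78/3250 = 0.70553592·0.0036246154 = 0.0025572964.
SE(ȳ) = √(0.0025572964) = 0.05057.

0.05057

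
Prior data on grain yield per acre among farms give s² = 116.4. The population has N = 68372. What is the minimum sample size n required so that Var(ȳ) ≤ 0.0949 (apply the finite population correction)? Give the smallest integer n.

Without fpc, n₀ = s²/D = 116.4/0.0949 = 1226.5543.
With fpc, (1 − n/N)·s²/n ≤ D requires n ≥ n₀/(1 + n₀/N) = 1226.5543/(1 + 1226.5543/68372) = 1204.9384.
Rounding up, n = 1205.

1205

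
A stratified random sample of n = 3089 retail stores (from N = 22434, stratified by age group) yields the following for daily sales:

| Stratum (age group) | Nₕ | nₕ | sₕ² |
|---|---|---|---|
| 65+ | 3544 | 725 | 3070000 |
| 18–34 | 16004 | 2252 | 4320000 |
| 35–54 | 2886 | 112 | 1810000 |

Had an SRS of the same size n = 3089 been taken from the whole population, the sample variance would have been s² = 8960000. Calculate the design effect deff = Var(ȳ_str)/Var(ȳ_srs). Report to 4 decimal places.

0.4718

Var(ȳ_str) = Σ Wₕ²(1−fₕ)sₕ²/nₕ with Wₕ = Nₕ/22434:
  65+: (3544/22434)²·(1−725/3544)·3070000/725 = 84.057356
  18–34: (16004/22434)²·(1−2252/16004)·4320000/2252 = 838.87323
  35–54: (2886/22434)²·(1−112/2886)·1810000/112 = 257.06912
  → Var(ȳ_str) = 1179.9997.
Var(ȳ_srs) = (1 − 3089/22434)·8960000/3089 = 2501.2213.
deff = 1179.9997 / 2501.2213 = 0.4718.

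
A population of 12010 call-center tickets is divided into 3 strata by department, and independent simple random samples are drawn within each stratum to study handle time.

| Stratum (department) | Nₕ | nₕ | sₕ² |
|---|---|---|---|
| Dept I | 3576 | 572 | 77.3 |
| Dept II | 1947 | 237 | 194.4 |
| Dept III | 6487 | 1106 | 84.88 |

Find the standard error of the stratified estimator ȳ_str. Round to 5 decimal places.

0.21811

Var(ȳ_str) = Σₕ Wₕ²(1 − fₕ)sₕ²/nₕ with Wₕ = Nₕ/N, N = 12010.
Dept I: Wₕ = 0.29775187; term = 0.29775187²·(1 − 0.15995526)·77.3/572 = 0.010064562.
Dept II: Wₕ = 0.16211490; term = 0.16211490²·(1 − 0.12172573)·194.4/237 = 0.018933197.
Dept III: Wₕ = 0.54013322; term = 0.54013322²·(1 − 0.17049484)·84.88/1106 = 0.018572532.
Sum = 0.047570291.
SE = √(0.047570291) = 0.21811.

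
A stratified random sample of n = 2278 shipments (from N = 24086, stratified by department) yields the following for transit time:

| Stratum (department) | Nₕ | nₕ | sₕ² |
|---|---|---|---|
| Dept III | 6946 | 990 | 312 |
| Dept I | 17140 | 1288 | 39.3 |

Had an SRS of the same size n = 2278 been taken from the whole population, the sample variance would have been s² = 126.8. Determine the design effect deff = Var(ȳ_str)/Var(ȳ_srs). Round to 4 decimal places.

Var(ȳ_str) = Σ Wₕ²(1−fₕ)sₕ²/nₕ with Wₕ = Nₕ/24086:
  Dept III: (6946/24086)²·(1−990/6946)·312/990 = 0.022473955
  Dept I: (17140/24086)²·(1−1288/17140)·39.3/1288 = 0.014290328
  → Var(ȳ_str) = 0.036764283.
Var(ȳ_srs) = (1 − 2278/24086)·126.8/2278 = 0.050398393.
deff = 0.036764283 / 0.050398393 = 0.7295.

0.7295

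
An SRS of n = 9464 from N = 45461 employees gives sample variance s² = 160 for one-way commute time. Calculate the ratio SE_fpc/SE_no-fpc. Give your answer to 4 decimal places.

0.8898

f = n/N = 9464/45461 = 0.20817844.
SE_no-fpc = √(s²/n) = 0.13002373; SE_fpc = √((1−f)s²/n) = 0.11570078.
Ratio = √(1−f) = 0.88984356.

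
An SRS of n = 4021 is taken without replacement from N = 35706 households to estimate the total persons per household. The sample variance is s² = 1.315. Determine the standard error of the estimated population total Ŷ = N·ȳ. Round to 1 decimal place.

Var(Ŷ) = N²·Var(ȳ) = N²·(1 − n/N)·s²/n.
f = 4021/35706 = 0.11261413; Var(ȳ) = 0.88738587·1.315/4021 = 2.9020453 × 10^-4.
Var(Ŷ) = 35706² · (2.9020453 × 10^-4) = 369987.11.
SE(Ŷ) = √(369987.11) = 608.3.

608.3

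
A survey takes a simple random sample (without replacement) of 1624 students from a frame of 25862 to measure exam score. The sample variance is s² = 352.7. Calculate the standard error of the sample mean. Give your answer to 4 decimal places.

Under SRS without replacement, Var(ȳ) = (1 − f)·s²/n with f = n/N = 1624/25862 = 0.06279483.
Var(ȳ) = (1 − 0.06279483)·352.7/1624 = 0.93720517·0.2171798 = 0.20354203.
SE(ȳ) = √(0.20354203) = 0.4512.

0.4512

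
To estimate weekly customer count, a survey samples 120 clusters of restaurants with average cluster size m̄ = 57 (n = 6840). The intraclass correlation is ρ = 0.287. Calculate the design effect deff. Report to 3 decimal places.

deff = 1 + (57 − 1)·0.287 = 1 + 16.072 = 17.072.

17.072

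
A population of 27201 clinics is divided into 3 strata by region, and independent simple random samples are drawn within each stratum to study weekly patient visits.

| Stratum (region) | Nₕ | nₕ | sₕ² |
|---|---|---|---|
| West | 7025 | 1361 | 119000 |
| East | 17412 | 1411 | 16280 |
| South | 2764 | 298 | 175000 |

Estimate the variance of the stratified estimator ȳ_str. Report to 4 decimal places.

Var(ȳ_str) = Σₕ Wₕ²(1 − fₕ)sₕ²/nₕ with Wₕ = Nₕ/N, N = 27201.
West: Wₕ = 0.25826256; term = 0.25826256²·(1 − 0.19373665)·119000/1361 = 4.7020654.
East: Wₕ = 0.64012352; term = 0.64012352²·(1 − 0.08103607)·16280/1411 = 4.3446363.
South: Wₕ = 0.10161391; term = 0.10161391²·(1 − 0.10781476)·175000/298 = 5.4098242.
Sum = 14.456526.

14.4565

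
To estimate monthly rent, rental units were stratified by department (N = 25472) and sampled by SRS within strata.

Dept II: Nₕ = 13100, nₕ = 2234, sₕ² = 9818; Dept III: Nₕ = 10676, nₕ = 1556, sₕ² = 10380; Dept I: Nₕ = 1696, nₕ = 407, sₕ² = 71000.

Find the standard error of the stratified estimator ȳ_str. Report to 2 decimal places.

1.60

Var(ȳ_str) = Σₕ Wₕ²(1 − fₕ)sₕ²/nₕ with Wₕ = Nₕ/N, N = 25472.
Dept II: Wₕ = 0.51429020; term = 0.51429020²·(1 − 0.17053435)·9818/2234 = 0.96417255.
Dept III: Wₕ = 0.41912688; term = 0.41912688²·(1 − 0.14574747)·10380/1556 = 1.0010714.
Dept I: Wₕ = 0.06658291; term = 0.06658291²·(1 − 0.23997642)·71000/407 = 0.58778245.
Sum = 2.5530264.
SE = √(2.5530264) = 1.60.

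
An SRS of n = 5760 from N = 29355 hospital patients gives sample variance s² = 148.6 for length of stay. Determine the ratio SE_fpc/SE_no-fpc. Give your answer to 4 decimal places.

f = n/N = 5760/29355 = 0.19621870.
SE_no-fpc = √(s²/n) = 0.16061946; SE_fpc = √((1−f)s²/n) = 0.14400153.
Ratio = √(1−f) = 0.89653851.

0.8965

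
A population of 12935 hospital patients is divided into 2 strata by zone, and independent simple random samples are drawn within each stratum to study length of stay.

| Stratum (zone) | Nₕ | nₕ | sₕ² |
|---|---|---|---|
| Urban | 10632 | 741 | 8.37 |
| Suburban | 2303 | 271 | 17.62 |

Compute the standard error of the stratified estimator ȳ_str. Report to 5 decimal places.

0.09444

Var(ȳ_str) = Σₕ Wₕ²(1 − fₕ)sₕ²/nₕ with Wₕ = Nₕ/N, N = 12935.
Urban: Wₕ = 0.82195593; term = 0.82195593²·(1 − 0.06969526)·8.37/741 = 0.0070995293.
Suburban: Wₕ = 0.17804407; term = 0.17804407²·(1 − 0.11767260)·17.62/271 = 0.0018185338.
Sum = 0.0089180631.
SE = √(0.0089180631) = 0.09444.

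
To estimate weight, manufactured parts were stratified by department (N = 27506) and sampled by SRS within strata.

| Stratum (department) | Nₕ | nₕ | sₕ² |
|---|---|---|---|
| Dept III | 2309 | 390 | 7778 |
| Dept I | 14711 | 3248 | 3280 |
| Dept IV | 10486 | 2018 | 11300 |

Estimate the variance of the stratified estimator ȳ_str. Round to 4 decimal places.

0.9991

Var(ȳ_str) = Σₕ Wₕ²(1 − fₕ)sₕ²/nₕ with Wₕ = Nₕ/N, N = 27506.
Dept III: Wₕ = 0.08394532; term = 0.08394532²·(1 − 0.16890429)·7778/390 = 0.11680122.
Dept I: Wₕ = 0.53482876; term = 0.53482876²·(1 − 0.22078717)·3280/3248 = 0.22508338.
Dept IV: Wₕ = 0.38122591; term = 0.38122591²·(1 − 0.19244707)·11300/2018 = 0.65719327.
Sum = 0.99907787.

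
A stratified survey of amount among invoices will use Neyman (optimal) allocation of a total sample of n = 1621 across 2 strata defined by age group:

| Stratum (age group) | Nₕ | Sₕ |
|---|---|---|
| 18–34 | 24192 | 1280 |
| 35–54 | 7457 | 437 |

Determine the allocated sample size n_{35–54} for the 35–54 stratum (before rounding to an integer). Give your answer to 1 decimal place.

154.3

Neyman allocation: nₕ = n·NₕSₕ / Σⱼ NⱼSⱼ.
Σ NⱼSⱼ = 24192·1280 + 7457·437 = 3.4224469 × 10^7.
n_{35–54} = 1621·7457·437 / (3.4224469 × 10^7) = 154.3.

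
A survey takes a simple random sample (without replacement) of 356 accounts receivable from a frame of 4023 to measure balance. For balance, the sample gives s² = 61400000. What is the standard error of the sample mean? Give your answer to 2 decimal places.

396.50

Under SRS without replacement, Var(ȳ) = (1 − f)·s²/n with f = n/N = 356/4023 = 0.08849118.
Var(ȳ) = (1 − 0.08849118)·61400000/356 = 0.91150882·172471.91 = 157209.67.
SE(ȳ) = √(157209.67) = 396.50.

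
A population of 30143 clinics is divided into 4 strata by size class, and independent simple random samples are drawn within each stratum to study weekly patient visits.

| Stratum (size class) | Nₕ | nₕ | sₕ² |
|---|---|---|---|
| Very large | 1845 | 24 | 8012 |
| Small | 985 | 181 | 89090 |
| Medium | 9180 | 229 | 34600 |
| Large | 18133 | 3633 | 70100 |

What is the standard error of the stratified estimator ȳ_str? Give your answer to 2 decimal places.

4.57

Var(ȳ_str) = Σₕ Wₕ²(1 − fₕ)sₕ²/nₕ with Wₕ = Nₕ/N, N = 30143.
Very large: Wₕ = 0.06120824; term = 0.06120824²·(1 − 0.01300813)·8012/24 = 1.2344203.
Small: Wₕ = 0.03267757; term = 0.03267757²·(1 − 0.18375635)·89090/181 = 0.42901227.
Medium: Wₕ = 0.30454832; term = 0.30454832²·(1 − 0.02494553)·34600/229 = 13.664128.
Large: Wₕ = 0.60156587; term = 0.60156587²·(1 − 0.20035295)·70100/3633 = 5.5836391.
Sum = 20.9112.
SE = √(20.9112) = 4.57.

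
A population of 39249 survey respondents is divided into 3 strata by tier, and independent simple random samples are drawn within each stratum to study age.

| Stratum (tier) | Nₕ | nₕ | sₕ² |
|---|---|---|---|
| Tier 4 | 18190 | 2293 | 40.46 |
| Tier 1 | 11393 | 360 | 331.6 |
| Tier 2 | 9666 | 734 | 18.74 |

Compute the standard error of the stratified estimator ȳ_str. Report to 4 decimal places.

Var(ȳ_str) = Σₕ Wₕ²(1 − fₕ)sₕ²/nₕ with Wₕ = Nₕ/N, N = 39249.
Tier 4: Wₕ = 0.46345130; term = 0.46345130²·(1 − 0.12605827)·40.46/2293 = 0.0033121691.
Tier 1: Wₕ = 0.29027491; term = 0.29027491²·(1 − 0.03159835)·331.6/360 = 0.075159961.
Tier 2: Wₕ = 0.24627379; term = 0.24627379²·(1 − 0.07593627)·18.74/734 = 0.0014309084.
Sum = 0.079903039.
SE = √(0.079903039) = 0.2827.

0.2827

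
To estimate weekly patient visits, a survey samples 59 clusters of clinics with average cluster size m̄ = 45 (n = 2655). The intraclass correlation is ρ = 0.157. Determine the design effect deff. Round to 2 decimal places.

deff = 1 + (45 − 1)·0.157 = 1 + 6.908 = 7.908.

7.91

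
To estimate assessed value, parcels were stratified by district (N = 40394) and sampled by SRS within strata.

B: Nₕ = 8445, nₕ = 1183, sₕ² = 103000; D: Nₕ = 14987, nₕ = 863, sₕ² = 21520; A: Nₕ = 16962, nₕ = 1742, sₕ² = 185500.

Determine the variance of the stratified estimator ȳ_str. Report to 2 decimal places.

Var(ȳ_str) = Σₕ Wₕ²(1 − fₕ)sₕ²/nₕ with Wₕ = Nₕ/N, N = 40394.
B: Wₕ = 0.20906570; term = 0.20906570²·(1 − 0.14008289)·103000/1183 = 3.2724623.
D: Wₕ = 0.37102045; term = 0.37102045²·(1 − 0.05758324)·21520/863 = 3.2349693.
A: Wₕ = 0.41991385; term = 0.41991385²·(1 − 0.10270015)·185500/1742 = 16.848209.
Sum = 23.355641.

23.36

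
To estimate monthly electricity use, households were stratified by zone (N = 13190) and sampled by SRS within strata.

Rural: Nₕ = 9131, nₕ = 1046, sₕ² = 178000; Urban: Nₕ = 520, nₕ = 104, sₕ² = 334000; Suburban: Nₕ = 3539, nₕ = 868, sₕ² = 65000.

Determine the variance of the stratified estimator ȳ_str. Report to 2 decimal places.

Var(ȳ_str) = Σₕ Wₕ²(1 − fₕ)sₕ²/nₕ with Wₕ = Nₕ/N, N = 13190.
Rural: Wₕ = 0.69226687; term = 0.69226687²·(1 − 0.11455481)·178000/1046 = 72.209958.
Urban: Wₕ = 0.03942381; term = 0.03942381²·(1 − 0.20000000)·334000/104 = 3.9931922.
Suburban: Wₕ = 0.26830933; term = 0.26830933²·(1 − 0.24526702)·65000/868 = 4.0687264.
Sum = 80.271877.

80.27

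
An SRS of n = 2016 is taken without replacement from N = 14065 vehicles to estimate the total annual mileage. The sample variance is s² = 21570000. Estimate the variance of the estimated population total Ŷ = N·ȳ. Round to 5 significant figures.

1.8132 × 10^12

Var(Ŷ) = N²·Var(ȳ) = N²·(1 − n/N)·s²/n.
f = 2016/14065 = 0.14333452; Var(ȳ) = 0.85666548·21570000/2016 = 9165.8107.
Var(Ŷ) = 14065² · 9165.8107 = 1.8132194 × 10^12.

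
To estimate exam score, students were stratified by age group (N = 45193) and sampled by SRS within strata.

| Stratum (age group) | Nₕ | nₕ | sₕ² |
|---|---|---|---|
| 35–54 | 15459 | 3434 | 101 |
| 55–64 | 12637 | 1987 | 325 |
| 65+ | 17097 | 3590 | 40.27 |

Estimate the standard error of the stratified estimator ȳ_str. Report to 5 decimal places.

0.12134

Var(ȳ_str) = Σₕ Wₕ²(1 − fₕ)sₕ²/nₕ with Wₕ = Nₕ/N, N = 45193.
35–54: Wₕ = 0.34206625; term = 0.34206625²·(1 − 0.22213597)·101/3434 = 0.0026769806.
55–64: Wₕ = 0.27962295; term = 0.27962295²·(1 − 0.15723669)·325/1987 = 0.010777964.
65+: Wₕ = 0.37831080; term = 0.37831080²·(1 − 0.20997836)·40.27/3590 = 0.0012683048.
Sum = 0.014723249.
SE = √(0.014723249) = 0.12134.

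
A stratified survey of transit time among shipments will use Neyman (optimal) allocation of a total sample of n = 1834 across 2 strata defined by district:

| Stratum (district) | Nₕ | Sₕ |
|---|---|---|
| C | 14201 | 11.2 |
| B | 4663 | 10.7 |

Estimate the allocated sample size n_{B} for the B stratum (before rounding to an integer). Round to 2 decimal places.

437.94

Neyman allocation: nₕ = n·NₕSₕ / Σⱼ NⱼSⱼ.
Σ NⱼSⱼ = 14201·11.2 + 4663·10.7 = 208945.3.
n_{B} = 1834·4663·10.7 / 208945.3 = 437.94.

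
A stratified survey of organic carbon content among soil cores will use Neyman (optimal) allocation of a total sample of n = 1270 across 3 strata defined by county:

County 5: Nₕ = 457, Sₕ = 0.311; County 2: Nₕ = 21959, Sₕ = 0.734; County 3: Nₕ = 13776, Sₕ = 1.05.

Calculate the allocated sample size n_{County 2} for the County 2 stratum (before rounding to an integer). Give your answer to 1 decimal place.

666.2

Neyman allocation: nₕ = n·NₕSₕ / Σⱼ NⱼSⱼ.
Σ NⱼSⱼ = 457·0.311 + 21959·0.734 + 13776·1.05 = 30724.833.
n_{County 2} = 1270·21959·0.734 / 30724.833 = 666.2.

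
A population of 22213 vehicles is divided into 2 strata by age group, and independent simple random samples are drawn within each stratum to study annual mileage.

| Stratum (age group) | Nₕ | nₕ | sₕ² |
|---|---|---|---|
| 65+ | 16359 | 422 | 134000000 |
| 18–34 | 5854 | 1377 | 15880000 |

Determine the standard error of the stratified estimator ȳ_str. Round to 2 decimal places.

Var(ȳ_str) = Σₕ Wₕ²(1 − fₕ)sₕ²/nₕ with Wₕ = Nₕ/N, N = 22213.
65+: Wₕ = 0.73646063; term = 0.73646063²·(1 − 0.02579620)·134000000/422 = 167780.41.
18–34: Wₕ = 0.26353937; term = 0.26353937²·(1 − 0.23522378)·15880000/1377 = 612.55055.
Sum = 168392.96.
SE = √(168392.96) = 410.36.

410.36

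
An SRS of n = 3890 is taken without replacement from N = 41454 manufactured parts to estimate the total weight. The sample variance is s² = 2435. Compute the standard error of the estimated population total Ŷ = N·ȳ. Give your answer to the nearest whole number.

Var(Ŷ) = N²·Var(ȳ) = N²·(1 − n/N)·s²/n.
f = 3890/41454 = 0.09383895; Var(ȳ) = 0.90616105·2435/3890 = 0.5672242.
Var(Ŷ) = 41454² · 0.5672242 = 9.7473742 × 10^8.
SE(Ŷ) = √(9.7473742 × 10^8) = 31221.

31221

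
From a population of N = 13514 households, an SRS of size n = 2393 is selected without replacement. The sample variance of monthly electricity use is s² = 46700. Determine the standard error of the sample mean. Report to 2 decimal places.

4.01

Under SRS without replacement, Var(ȳ) = (1 − f)·s²/n with f = n/N = 2393/13514 = 0.17707563.
Var(ȳ) = (1 − 0.17707563)·46700/2393 = 0.82292437·19.515253 = 16.059577.
SE(ȳ) = √(16.059577) = 4.01.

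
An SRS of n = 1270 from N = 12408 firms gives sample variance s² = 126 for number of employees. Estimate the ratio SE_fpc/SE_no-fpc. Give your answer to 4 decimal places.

0.9474

f = n/N = 1270/12408 = 0.10235332.
SE_no-fpc = √(s²/n) = 0.31498031; SE_fpc = √((1−f)s²/n) = 0.29842563.
Ratio = √(1−f) = 0.94744218.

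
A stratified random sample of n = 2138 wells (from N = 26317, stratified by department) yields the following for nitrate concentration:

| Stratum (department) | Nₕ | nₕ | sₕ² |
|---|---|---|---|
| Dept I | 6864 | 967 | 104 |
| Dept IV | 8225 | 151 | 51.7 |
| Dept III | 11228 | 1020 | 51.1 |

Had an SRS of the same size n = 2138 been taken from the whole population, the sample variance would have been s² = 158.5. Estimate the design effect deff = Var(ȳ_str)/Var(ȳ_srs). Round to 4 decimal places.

Var(ȳ_str) = Σ Wₕ²(1−fₕ)sₕ²/nₕ with Wₕ = Nₕ/26317:
  Dept I: (6864/26317)²·(1−967/6864)·104/967 = 0.0062855387
  Dept IV: (8225/26317)²·(1−151/8225)·51.7/151 = 0.032829592
  Dept III: (11228/26317)²·(1−1020/11228)·51.1/1020 = 0.0082906968
  → Var(ȳ_str) = 0.047405828.
Var(ȳ_srs) = (1 − 2138/26317)·158.5/2138 = 0.068111982.
deff = 0.047405828 / 0.068111982 = 0.6960.

0.6960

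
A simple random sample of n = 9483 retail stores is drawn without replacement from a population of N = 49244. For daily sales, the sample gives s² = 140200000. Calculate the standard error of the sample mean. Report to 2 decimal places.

109.26

Under SRS without replacement, Var(ȳ) = (1 − f)·s²/n with f = n/N = 9483/49244 = 0.19257168.
Var(ȳ) = (1 − 0.19257168)·140200000/9483 = 0.80742832·14784.351 = 11937.304.
SE(ȳ) = √(11937.304) = 109.26.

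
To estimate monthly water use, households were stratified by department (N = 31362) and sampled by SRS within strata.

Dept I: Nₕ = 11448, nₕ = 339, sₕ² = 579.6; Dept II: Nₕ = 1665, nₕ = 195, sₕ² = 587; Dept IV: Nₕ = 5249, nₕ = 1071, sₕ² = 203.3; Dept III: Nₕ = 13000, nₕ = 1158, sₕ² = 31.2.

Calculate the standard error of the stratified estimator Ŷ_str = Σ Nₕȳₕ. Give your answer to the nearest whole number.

15268

Var(Ŷ_str) = Σₕ Nₕ²(1 − fₕ)sₕ²/nₕ.
Dept I: 11448²·(1 − 339/11448)·579.6/339 = 2.1743691 × 10^8.
Dept II: 1665²·(1 − 195/1665)·587/195 = 7.3677531 × 10^6.
Dept IV: 5249²·(1 − 1071/5249)·203.3/1071 = 4.1628706 × 10^6.
Dept III: 13000²·(1 − 1158/13000)·31.2/1158 = 4.1477679 × 10^6.
Sum = 2.331153 × 10^8.
SE = √(2.331153 × 10^8) = 15268.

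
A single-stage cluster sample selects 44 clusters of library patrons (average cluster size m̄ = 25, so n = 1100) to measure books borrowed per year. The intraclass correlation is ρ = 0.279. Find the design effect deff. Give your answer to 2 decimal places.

deff = 1 + (25 − 1)·0.279 = 1 + 6.696 = 7.696.

7.70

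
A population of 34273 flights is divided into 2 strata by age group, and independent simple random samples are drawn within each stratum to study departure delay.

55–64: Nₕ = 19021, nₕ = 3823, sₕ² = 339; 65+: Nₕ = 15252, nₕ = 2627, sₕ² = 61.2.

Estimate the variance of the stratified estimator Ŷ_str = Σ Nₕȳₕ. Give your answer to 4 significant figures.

Var(Ŷ_str) = Σₕ Nₕ²(1 − fₕ)sₕ²/nₕ.
55–64: 19021²·(1 − 3823/19021)·339/3823 = 2.563393 × 10^7.
65+: 15252²·(1 − 2627/15252)·61.2/2627 = 4.4858994 × 10^6.
Sum = 3.0119829 × 10^7.

3.012 × 10^7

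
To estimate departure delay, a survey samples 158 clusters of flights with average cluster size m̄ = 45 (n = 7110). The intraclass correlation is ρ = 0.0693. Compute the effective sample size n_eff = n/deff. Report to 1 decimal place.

1755.9

deff = 1 + (45 − 1)·0.0693 = 1 + 3.0492 = 4.0492.
n_eff = 7110 / 4.0492 = 1755.9.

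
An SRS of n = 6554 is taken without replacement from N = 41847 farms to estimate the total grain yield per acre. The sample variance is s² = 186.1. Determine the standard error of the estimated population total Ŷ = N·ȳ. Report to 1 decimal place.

Var(Ŷ) = N²·Var(ȳ) = N²·(1 − n/N)·s²/n.
f = 6554/41847 = 0.15661816; Var(ȳ) = 0.84338184·186.1/6554 = 0.023947721.
Var(Ŷ) = 41847² · 0.023947721 = 4.1936564 × 10^7.
SE(Ŷ) = √(4.1936564 × 10^7) = 6475.8.

6475.8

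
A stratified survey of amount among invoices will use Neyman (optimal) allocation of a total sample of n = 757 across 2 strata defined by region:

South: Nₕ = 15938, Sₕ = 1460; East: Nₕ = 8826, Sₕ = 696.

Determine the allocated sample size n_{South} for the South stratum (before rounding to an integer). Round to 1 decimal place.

Neyman allocation: nₕ = n·NₕSₕ / Σⱼ NⱼSⱼ.
Σ NⱼSⱼ = 15938·1460 + 8826·696 = 2.9412376 × 10^7.
n_{South} = 757·15938·1460 / (2.9412376 × 10^7) = 598.9.

598.9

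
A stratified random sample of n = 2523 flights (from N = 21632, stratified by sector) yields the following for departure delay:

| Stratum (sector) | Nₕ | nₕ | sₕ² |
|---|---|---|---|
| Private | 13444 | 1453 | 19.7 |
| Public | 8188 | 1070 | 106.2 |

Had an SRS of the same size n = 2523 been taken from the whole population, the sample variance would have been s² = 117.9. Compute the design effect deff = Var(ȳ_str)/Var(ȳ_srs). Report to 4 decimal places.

0.4126

Var(ȳ_str) = Σ Wₕ²(1−fₕ)sₕ²/nₕ with Wₕ = Nₕ/21632:
  Private: (13444/21632)²·(1−1453/13444)·19.7/1453 = 0.0046707989
  Public: (8188/21632)²·(1−1070/8188)·106.2/1070 = 0.012361843
  → Var(ȳ_str) = 0.017032642.
Var(ȳ_srs) = (1 − 2523/21632)·117.9/2523 = 0.041279824.
deff = 0.017032642 / 0.041279824 = 0.4126.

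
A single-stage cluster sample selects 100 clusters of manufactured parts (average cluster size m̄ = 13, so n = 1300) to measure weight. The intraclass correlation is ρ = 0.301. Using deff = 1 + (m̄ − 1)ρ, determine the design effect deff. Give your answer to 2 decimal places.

4.61

deff = 1 + (13 − 1)·0.301 = 1 + 3.612 = 4.612.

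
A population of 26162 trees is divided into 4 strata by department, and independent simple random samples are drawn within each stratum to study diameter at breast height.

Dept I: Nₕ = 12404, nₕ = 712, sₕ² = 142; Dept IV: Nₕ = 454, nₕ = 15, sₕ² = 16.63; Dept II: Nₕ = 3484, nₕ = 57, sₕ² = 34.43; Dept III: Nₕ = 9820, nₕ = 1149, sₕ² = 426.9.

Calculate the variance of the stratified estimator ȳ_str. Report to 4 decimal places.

0.0993

Var(ȳ_str) = Σₕ Wₕ²(1 − fₕ)sₕ²/nₕ with Wₕ = Nₕ/N, N = 26162.
Dept I: Wₕ = 0.47412277; term = 0.47412277²·(1 − 0.05740084)·142/712 = 0.042258788.
Dept IV: Wₕ = 0.01735341; term = 0.01735341²·(1 − 0.03303965)·16.63/15 = 3.2283416 × 10^-4.
Dept II: Wₕ = 0.13317025; term = 0.13317025²·(1 − 0.01636051)·34.43/57 = 0.010536892.
Dept III: Wₕ = 0.37535357; term = 0.37535357²·(1 − 0.11700611)·426.9/1149 = 0.046221594.
Sum = 0.099340108.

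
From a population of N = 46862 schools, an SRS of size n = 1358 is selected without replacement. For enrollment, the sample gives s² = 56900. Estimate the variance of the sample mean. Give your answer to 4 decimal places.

Under SRS without replacement, Var(ȳ) = (1 − f)·s²/n with f = n/N = 1358/46862 = 0.02897870.
Var(ȳ) = (1 − 0.02897870)·56900/1358 = 0.97102130·41.899853 = 40.685649.

40.6856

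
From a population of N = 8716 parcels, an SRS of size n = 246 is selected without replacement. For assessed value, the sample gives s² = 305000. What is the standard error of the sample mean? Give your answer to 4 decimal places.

Under SRS without replacement, Var(ȳ) = (1 − f)·s²/n with f = n/N = 246/8716 = 0.02822396.
Var(ȳ) = (1 − 0.02822396)·305000/246 = 0.97177604·1239.8374 = 1204.8443.
SE(ȳ) = √(1204.8443) = 34.7109.

34.7109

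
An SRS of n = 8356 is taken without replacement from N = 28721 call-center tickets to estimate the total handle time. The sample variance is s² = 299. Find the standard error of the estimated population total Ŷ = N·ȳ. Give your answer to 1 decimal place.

4574.9

Var(Ŷ) = N²·Var(ȳ) = N²·(1 − n/N)·s²/n.
f = 8356/28721 = 0.29093695; Var(ȳ) = 0.70906305·299/8356 = 0.02537217.
Var(Ŷ) = 28721² · 0.02537217 = 2.0929398 × 10^7.
SE(Ŷ) = √(2.0929398 × 10^7) = 4574.9.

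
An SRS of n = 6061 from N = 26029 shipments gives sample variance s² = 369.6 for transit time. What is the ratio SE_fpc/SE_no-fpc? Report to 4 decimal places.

f = n/N = 6061/26029 = 0.23285566.
SE_no-fpc = √(s²/n) = 0.24694136; SE_fpc = √((1−f)s²/n) = 0.21628798.
Ratio = √(1−f) = 0.87586776.

0.8759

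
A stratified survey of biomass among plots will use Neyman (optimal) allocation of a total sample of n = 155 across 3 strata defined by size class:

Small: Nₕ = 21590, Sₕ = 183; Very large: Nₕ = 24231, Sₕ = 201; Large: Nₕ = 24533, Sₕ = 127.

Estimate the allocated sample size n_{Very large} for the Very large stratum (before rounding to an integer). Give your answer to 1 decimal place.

63.2

Neyman allocation: nₕ = n·NₕSₕ / Σⱼ NⱼSⱼ.
Σ NⱼSⱼ = 21590·183 + 24231·201 + 24533·127 = 1.1937092 × 10^7.
n_{Very large} = 155·24231·201 / (1.1937092 × 10^7) = 63.2.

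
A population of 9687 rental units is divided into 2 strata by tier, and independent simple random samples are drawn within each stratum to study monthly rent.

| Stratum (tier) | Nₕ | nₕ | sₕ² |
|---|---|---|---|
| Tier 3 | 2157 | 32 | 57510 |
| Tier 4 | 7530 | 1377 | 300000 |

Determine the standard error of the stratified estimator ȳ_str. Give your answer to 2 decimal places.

13.98

Var(ȳ_str) = Σₕ Wₕ²(1 − fₕ)sₕ²/nₕ with Wₕ = Nₕ/N, N = 9687.
Tier 3: Wₕ = 0.22266956; term = 0.22266956²·(1 − 0.01483542)·57510/32 = 87.785719.
Tier 4: Wₕ = 0.77733044; term = 0.77733044²·(1 − 0.18286853)·300000/1377 = 107.56986.
Sum = 195.35558.
SE = √(195.35558) = 13.98.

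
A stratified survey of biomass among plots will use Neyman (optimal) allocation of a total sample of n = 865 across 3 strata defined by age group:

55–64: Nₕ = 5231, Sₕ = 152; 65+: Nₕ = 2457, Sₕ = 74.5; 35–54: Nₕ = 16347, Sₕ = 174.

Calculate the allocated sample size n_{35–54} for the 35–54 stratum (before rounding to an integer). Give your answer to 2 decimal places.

Neyman allocation: nₕ = n·NₕSₕ / Σⱼ NⱼSⱼ.
Σ NⱼSⱼ = 5231·152 + 2457·74.5 + 16347·174 = 3.8225365 × 10^6.
n_{35–54} = 865·16347·174 / (3.8225365 × 10^6) = 643.65.

643.65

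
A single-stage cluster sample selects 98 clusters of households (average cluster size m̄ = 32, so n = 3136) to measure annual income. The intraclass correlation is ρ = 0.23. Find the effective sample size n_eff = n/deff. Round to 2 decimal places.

deff = 1 + (32 − 1)·0.23 = 1 + 7.13 = 8.13.
n_eff = 3136 / 8.13 = 385.73.

385.73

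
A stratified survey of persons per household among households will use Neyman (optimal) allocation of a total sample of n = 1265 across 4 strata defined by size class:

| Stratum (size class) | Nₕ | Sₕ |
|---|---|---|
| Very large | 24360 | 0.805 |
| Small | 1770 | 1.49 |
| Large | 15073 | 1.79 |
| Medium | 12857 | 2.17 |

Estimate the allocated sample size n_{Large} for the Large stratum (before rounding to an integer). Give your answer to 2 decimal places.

Neyman allocation: nₕ = n·NₕSₕ / Σⱼ NⱼSⱼ.
Σ NⱼSⱼ = 24360·0.805 + 1770·1.49 + 15073·1.79 + 12857·2.17 = 77127.46.
n_{Large} = 1265·15073·1.79 / 77127.46 = 442.52.

442.52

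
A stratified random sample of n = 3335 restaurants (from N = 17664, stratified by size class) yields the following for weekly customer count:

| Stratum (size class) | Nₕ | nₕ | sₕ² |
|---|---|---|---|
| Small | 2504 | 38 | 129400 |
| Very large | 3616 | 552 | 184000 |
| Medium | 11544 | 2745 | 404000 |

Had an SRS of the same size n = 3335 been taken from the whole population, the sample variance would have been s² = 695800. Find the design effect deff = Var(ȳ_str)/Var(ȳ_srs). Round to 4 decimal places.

0.7512

Var(ȳ_str) = Σ Wₕ²(1−fₕ)sₕ²/nₕ with Wₕ = Nₕ/17664:
  Small: (2504/17664)²·(1−38/2504)·129400/38 = 67.3907
  Very large: (3616/17664)²·(1−552/3616)·184000/552 = 11.83635
  Medium: (11544/17664)²·(1−2745/11544)·404000/2745 = 47.912688
  → Var(ȳ_str) = 127.13974.
Var(ȳ_srs) = (1 − 3335/17664)·695800/3335 = 169.24483.
deff = 127.13974 / 169.24483 = 0.7512.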